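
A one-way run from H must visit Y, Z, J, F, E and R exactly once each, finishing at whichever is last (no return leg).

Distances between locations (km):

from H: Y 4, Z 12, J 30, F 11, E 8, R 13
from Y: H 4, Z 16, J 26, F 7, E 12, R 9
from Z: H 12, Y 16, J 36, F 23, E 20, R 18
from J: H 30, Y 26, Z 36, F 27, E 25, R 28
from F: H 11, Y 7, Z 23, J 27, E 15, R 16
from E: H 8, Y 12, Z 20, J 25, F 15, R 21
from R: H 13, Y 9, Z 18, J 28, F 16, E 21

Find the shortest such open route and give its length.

There are 6! = 720 possible orderings.
H → Y → Z → J → F → E → R: 4+16+36+27+15+21 = 119
H → Y → Z → J → F → R → E: 4+16+36+27+16+21 = 120
H → Y → Z → J → E → F → R: 4+16+36+25+15+16 = 112
H → Y → Z → J → E → R → F: 4+16+36+25+21+16 = 118
H → Y → Z → J → R → F → E: 4+16+36+28+16+15 = 115
H → Y → Z → J → R → E → F: 4+16+36+28+21+15 = 120
H → Y → Z → F → J → E → R: 4+16+23+27+25+21 = 116
H → Y → Z → F → J → R → E: 4+16+23+27+28+21 = 119
… (712 more)
H → Z → R → Y → F → E → J: 12+18+9+7+15+25 = 86  ← best
The minimum is 86.
One shortest path: H → Z → R → Y → F → E → J.

Shortest open route: 86 km.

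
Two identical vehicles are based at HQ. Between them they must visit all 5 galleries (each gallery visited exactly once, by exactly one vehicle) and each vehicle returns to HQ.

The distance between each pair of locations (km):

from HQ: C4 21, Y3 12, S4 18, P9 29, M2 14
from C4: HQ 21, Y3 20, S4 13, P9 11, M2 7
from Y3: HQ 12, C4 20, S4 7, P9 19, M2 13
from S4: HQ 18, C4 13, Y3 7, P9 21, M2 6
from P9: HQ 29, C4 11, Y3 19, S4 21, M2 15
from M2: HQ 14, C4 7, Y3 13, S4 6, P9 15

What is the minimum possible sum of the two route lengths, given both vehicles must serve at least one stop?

Minimum combined distance: 95 km.

Try each way of splitting the stops between the two vehicles (each non-empty) and, for each split, find the best tour for each vehicle:
  {C4} + {Y3, S4, P9, M2}: 42 + 69 = 111
  {Y3} + {C4, S4, P9, M2}: 24 + 71 = 95
  {C4, Y3} + {S4, P9, M2}: 53 + 68 = 121
  {S4} + {C4, Y3, P9, M2}: 36 + 63 = 99
  {C4, S4} + {Y3, P9, M2}: 52 + 60 = 112
  {Y3, S4} + {C4, P9, M2}: 37 + 61 = 98
  … (15 splits in total)
Best: vehicle 1 HQ → Y3 → HQ = 24; vehicle 2 HQ → C4 → P9 → M2 → S4 → HQ = 71; combined 95.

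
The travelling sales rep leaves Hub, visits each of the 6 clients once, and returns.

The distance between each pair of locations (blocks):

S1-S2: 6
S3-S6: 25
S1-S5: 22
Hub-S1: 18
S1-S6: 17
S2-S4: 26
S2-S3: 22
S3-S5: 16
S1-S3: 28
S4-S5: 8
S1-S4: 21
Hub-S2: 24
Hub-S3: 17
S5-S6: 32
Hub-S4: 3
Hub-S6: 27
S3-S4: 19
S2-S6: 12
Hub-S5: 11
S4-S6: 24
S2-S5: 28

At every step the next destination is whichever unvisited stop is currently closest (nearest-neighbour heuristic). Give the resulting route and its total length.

99 blocks along Hub → S4 → S5 → S3 → S2 → S1 → S6 → Hub.

At Hub the remaining stops are S4 3, S5 11, S3 17, S1 18, S2 24, S6 27; go to S4.
At S4 the remaining stops are S5 8, S3 19, S1 21, S6 24, S2 26; go to S5.
At S5 the remaining stops are S3 16, S1 22, S2 28, S6 32; go to S3.
At S3 the remaining stops are S2 22, S6 25, S1 28; go to S2.
At S2 the remaining stops are S1 6, S6 12; go to S1.
At S1 the remaining stops are S6 17; go to S6.
Return S6→Hub: 27.
Total = 3 + 8 + 16 + 22 + 6 + 17 + 27 = 99.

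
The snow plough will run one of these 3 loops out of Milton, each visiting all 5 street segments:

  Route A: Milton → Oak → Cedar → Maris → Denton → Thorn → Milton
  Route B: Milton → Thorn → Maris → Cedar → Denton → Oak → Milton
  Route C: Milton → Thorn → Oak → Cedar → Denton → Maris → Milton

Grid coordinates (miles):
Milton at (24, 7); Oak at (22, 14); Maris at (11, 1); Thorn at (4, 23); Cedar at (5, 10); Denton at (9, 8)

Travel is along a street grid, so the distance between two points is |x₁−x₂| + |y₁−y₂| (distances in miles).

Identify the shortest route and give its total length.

Route A: 9 + 21 + 15 + 9 + 20 + 36 = 110
Route B: 36 + 29 + 15 + 6 + 19 + 9 = 114
Route C: 36 + 27 + 21 + 6 + 9 + 19 = 118

Shortest is Route A, total 110 miles.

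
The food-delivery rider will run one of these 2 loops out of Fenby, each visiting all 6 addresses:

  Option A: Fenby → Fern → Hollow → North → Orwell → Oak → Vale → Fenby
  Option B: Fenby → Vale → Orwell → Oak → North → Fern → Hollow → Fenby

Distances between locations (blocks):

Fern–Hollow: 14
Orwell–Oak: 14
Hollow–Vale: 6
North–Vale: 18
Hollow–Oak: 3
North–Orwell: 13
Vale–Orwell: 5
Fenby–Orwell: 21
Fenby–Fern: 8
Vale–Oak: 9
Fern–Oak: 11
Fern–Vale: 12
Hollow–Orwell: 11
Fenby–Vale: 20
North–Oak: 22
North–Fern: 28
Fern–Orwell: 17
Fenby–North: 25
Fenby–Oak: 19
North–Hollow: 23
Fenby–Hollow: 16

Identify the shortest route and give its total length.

Shortest is Option A, total 101 blocks.

Option A: 8 + 14 + 23 + 13 + 14 + 9 + 20 = 101
Option B: 20 + 5 + 14 + 22 + 28 + 14 + 16 = 119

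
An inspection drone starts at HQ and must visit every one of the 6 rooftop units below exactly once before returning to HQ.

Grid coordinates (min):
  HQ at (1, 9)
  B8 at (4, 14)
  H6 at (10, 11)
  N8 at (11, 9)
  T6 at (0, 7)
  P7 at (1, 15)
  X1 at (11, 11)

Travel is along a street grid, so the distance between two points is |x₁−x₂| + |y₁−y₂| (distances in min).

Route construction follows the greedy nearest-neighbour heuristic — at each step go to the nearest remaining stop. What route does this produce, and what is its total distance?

From HQ: distances to unvisited — T6=3, P7=6, B8=8, N8=10, H6=11, X1=12. Nearest is T6 (3).
From T6: distances to unvisited — P7=9, B8=11, N8=13, H6=14, X1=15. Nearest is P7 (9).
From P7: distances to unvisited — B8=4, H6=13, X1=14, N8=16. Nearest is B8 (4).
From B8: distances to unvisited — H6=9, X1=10, N8=12. Nearest is H6 (9).
From H6: distances to unvisited — X1=1, N8=3. Nearest is X1 (1).
From X1: distances to unvisited — N8=2. Nearest is N8 (2).
Return N8→HQ: 10.
Total = 3 + 9 + 4 + 9 + 1 + 2 + 10 = 38.

Total distance 38 min via the nearest-neighbour route HQ → T6 → P7 → B8 → H6 → X1 → N8 → HQ.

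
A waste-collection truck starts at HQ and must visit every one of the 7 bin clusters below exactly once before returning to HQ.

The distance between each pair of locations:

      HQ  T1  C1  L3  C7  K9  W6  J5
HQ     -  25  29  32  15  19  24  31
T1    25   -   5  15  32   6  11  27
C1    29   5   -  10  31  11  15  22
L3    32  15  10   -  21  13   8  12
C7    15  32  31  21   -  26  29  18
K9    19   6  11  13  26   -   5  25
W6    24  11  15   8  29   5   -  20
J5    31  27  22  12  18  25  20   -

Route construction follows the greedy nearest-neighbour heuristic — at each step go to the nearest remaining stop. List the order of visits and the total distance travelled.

98 along HQ → C7 → J5 → L3 → W6 → K9 → T1 → C1 → HQ.

From HQ: distances to unvisited — C7=15, K9=19, W6=24, T1=25, C1=29, J5=31, L3=32. Nearest is C7 (15).
From C7: distances to unvisited — J5=18, L3=21, K9=26, W6=29, C1=31, T1=32. Nearest is J5 (18).
From J5: distances to unvisited — L3=12, W6=20, C1=22, K9=25, T1=27. Nearest is L3 (12).
From L3: distances to unvisited — W6=8, C1=10, K9=13, T1=15. Nearest is W6 (8).
From W6: distances to unvisited — K9=5, T1=11, C1=15. Nearest is K9 (5).
From K9: distances to unvisited — T1=6, C1=11. Nearest is T1 (6).
From T1: distances to unvisited — C1=5. Nearest is C1 (5).
Return C1→HQ: 29.
Total = 15 + 18 + 12 + 8 + 5 + 6 + 5 + 29 = 98.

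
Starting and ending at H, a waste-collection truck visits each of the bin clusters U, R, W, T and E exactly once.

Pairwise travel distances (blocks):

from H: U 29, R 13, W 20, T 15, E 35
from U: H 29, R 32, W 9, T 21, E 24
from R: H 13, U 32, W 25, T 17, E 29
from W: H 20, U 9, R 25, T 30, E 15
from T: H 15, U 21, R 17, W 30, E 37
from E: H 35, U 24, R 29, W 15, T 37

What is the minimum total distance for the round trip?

There are 60 distinct closed tours to check (reversals are equivalent).
H - U - R - W - T - E - H: 29+32+25+30+37+35 = 188
H - U - R - W - E - T - H: 29+32+25+15+37+15 = 153
H - U - R - T - W - E - H: 29+32+17+30+15+35 = 158
H - U - R - T - E - W - H: 29+32+17+37+15+20 = 150
H - U - R - E - W - T - H: 29+32+29+15+30+15 = 150
H - U - R - E - T - W - H: 29+32+29+37+30+20 = 177
H - U - W - R - T - E - H: 29+9+25+17+37+35 = 152
H - U - W - R - E - T - H: 29+9+25+29+37+15 = 144
H - U - W - T - R - E - H: 29+9+30+17+29+35 = 149
H - U - W - T - E - R - H: 29+9+30+37+29+13 = 147
H - U - W - E - R - T - H: 29+9+15+29+17+15 = 114
H - U - W - E - T - R - H: 29+9+15+37+17+13 = 120
H - U - T - R - W - E - H: 29+21+17+25+15+35 = 142
H - U - T - R - E - W - H: 29+21+17+29+15+20 = 131
… (46 more)
H - R - E - W - U - T - H: 13+29+15+9+21+15 = 102  ← best
The minimum is 102.
One optimal route: H → R → E → W → U → T → H (or its reverse).

102 blocks — the shortest possible round trip.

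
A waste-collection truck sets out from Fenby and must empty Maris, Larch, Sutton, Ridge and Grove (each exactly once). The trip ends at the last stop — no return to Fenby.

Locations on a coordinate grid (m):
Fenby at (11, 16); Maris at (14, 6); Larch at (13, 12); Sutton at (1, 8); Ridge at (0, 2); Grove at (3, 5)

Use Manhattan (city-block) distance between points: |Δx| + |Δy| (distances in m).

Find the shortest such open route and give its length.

There are 5! = 120 possible orderings.
Fenby → Maris → Larch → Sutton → Ridge → Grove: 13+7+16+7+6 = 49
Fenby → Maris → Larch → Sutton → Grove → Ridge: 13+7+16+5+6 = 47
Fenby → Maris → Larch → Ridge → Sutton → Grove: 13+7+23+7+5 = 55
Fenby → Maris → Larch → Ridge → Grove → Sutton: 13+7+23+6+5 = 54
Fenby → Maris → Larch → Grove → Sutton → Ridge: 13+7+17+5+7 = 49
Fenby → Maris → Larch → Grove → Ridge → Sutton: 13+7+17+6+7 = 50
Fenby → Maris → Sutton → Larch → Ridge → Grove: 13+15+16+23+6 = 73
Fenby → Maris → Sutton → Larch → Grove → Ridge: 13+15+16+17+6 = 67
Fenby → Maris → Sutton → Ridge → Larch → Grove: 13+15+7+23+17 = 75
Fenby → Maris → Sutton → Ridge → Grove → Larch: 13+15+7+6+17 = 58
Fenby → Maris → Sutton → Grove → Larch → Ridge: 13+15+5+17+23 = 73
Fenby → Maris → Sutton → Grove → Ridge → Larch: 13+15+5+6+23 = 62
Fenby → Maris → Ridge → Larch → Sutton → Grove: 13+18+23+16+5 = 75
Fenby → Maris → Ridge → Larch → Grove → Sutton: 13+18+23+17+5 = 76
… (106 more)
Fenby → Larch → Maris → Grove → Sutton → Ridge: 6+7+12+5+7 = 37  ← best
The minimum is 37.
One shortest path: Fenby → Larch → Maris → Grove → Sutton → Ridge.

37 m — the minimum one-way total.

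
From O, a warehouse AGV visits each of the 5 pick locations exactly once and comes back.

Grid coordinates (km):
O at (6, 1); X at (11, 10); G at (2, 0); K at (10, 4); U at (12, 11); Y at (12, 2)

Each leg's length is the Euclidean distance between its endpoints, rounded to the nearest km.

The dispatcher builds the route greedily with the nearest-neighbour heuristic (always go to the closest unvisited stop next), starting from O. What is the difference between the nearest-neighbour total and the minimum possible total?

O: G=4, K=5, Y=6, X=10, U=12 ⇒ G
G: K=9, Y=10, X=13, U=15 ⇒ K
K: Y=3, X=6, U=7 ⇒ Y
Y: X=8, U=9 ⇒ X
X: U=1 ⇒ U
NN route O → G → K → Y → X → U → O costs 37.
Optimal: O → G → X → U → K → Y → O costs 34 (by enumerating all 60 distinct tours).
Excess = 37 − 34 = 3.

3 km longer than the optimal tour.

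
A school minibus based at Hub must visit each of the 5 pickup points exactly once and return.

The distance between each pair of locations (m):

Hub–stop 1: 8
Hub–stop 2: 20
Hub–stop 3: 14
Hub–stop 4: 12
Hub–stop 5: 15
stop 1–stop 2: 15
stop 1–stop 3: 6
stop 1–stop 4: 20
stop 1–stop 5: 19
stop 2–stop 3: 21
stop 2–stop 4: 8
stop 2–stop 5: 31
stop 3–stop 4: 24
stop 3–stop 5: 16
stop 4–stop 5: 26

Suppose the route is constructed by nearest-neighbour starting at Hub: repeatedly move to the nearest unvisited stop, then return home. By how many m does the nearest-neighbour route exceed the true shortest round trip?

Hub: stop 1=8, stop 4=12, stop 3=14, stop 5=15, stop 2=20 ⇒ stop 1
stop 1: stop 3=6, stop 2=15, stop 5=19, stop 4=20 ⇒ stop 3
stop 3: stop 5=16, stop 2=21, stop 4=24 ⇒ stop 5
stop 5: stop 4=26, stop 2=31 ⇒ stop 4
stop 4: stop 2=8 ⇒ stop 2
NN route Hub → stop 1 → stop 3 → stop 5 → stop 4 → stop 2 → Hub costs 84.
Optimal: Hub → stop 4 → stop 2 → stop 1 → stop 3 → stop 5 → Hub costs 72 (by enumerating all 60 distinct tours).
Excess = 84 − 72 = 12.

Excess over optimum: 12 m.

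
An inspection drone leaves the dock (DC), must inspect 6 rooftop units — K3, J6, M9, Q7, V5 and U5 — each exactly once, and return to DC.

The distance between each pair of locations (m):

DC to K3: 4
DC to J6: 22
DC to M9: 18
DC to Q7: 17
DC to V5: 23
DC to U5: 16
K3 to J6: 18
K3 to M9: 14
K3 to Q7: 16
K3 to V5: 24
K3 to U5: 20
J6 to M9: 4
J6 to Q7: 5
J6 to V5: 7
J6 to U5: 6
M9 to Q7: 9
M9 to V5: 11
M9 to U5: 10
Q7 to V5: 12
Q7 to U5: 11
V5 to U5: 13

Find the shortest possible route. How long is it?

Minimum total distance: 68 m.

DC-K3-J6-M9-Q7-V5-U5-DC: 4+18+4+9+12+13+16 = 76
DC-K3-J6-M9-Q7-U5-V5-DC: 4+18+4+9+11+13+23 = 82
DC-K3-J6-M9-V5-Q7-U5-DC: 4+18+4+11+12+11+16 = 76
DC-K3-J6-M9-V5-U5-Q7-DC: 4+18+4+11+13+11+17 = 78
DC-K3-J6-M9-U5-Q7-V5-DC: 4+18+4+10+11+12+23 = 82
DC-K3-J6-M9-U5-V5-Q7-DC: 4+18+4+10+13+12+17 = 78
DC-K3-J6-Q7-M9-V5-U5-DC: 4+18+5+9+11+13+16 = 76
DC-K3-J6-Q7-M9-U5-V5-DC: 4+18+5+9+10+13+23 = 82
… (352 more)
DC-K3-M9-J6-Q7-V5-U5-DC: 4+14+4+5+12+13+16 = 68  ← best
The minimum is 68.
One optimal route: DC → K3 → M9 → J6 → Q7 → V5 → U5 → DC (or its reverse).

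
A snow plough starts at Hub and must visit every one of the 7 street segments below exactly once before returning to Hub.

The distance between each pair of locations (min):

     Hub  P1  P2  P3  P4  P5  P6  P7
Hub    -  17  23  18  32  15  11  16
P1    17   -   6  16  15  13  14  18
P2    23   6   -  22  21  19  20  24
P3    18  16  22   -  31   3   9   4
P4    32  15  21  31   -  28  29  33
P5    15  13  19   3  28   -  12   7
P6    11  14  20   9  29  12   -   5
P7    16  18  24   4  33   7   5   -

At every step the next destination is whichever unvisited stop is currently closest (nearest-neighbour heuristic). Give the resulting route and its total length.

Hub → [P6:11 / P5:15 / P7:16 / P1:17 / P3:18 / P2:23 / P4:32] → P6 (11)
P6 → [P7:5 / P3:9 / P5:12 / P1:14 / P2:20 / P4:29] → P7 (5)
P7 → [P3:4 / P5:7 / P1:18 / P2:24 / P4:33] → P3 (4)
P3 → [P5:3 / P1:16 / P2:22 / P4:31] → P5 (3)
P5 → [P1:13 / P2:19 / P4:28] → P1 (13)
P1 → [P2:6 / P4:15] → P2 (6)
P2 → [P4:21] → P4 (21)
Return P4→Hub: 32.
Total = 11 + 5 + 4 + 3 + 13 + 6 + 21 + 32 = 95.

95 min along Hub → P6 → P7 → P3 → P5 → P1 → P2 → P4 → Hub.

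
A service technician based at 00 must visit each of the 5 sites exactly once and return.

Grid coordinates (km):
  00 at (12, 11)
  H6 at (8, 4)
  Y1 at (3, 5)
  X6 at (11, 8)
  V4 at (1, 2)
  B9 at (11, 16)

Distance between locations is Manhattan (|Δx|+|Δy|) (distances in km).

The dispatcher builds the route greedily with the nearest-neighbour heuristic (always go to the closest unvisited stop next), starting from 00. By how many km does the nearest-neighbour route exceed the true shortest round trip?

00: X6=4, B9=6, H6=11, Y1=15, V4=20 ⇒ X6
X6: H6=7, B9=8, Y1=11, V4=16 ⇒ H6
H6: Y1=6, V4=9, B9=15 ⇒ Y1
Y1: V4=5, B9=19 ⇒ V4
V4: B9=24 ⇒ B9
NN route 00 → X6 → H6 → Y1 → V4 → B9 → 00 costs 52.
Optimal: 00 → H6 → V4 → Y1 → X6 → B9 → 00 costs 50 (by enumerating all 60 distinct tours).
Excess = 52 − 50 = 2.

2 km longer than the optimal tour.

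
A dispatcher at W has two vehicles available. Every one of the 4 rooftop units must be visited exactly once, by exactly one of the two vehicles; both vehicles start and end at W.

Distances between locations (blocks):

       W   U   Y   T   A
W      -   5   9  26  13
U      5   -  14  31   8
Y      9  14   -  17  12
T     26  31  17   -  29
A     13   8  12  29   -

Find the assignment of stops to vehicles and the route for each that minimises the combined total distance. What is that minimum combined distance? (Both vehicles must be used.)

Try each way of splitting the stops between the two vehicles (each non-empty) and, for each split, find the best tour for each vehicle:
  {U} + {Y, T, A}: 10 + 68 = 78
  {Y} + {U, T, A}: 18 + 68 = 86
  {U, Y} + {T, A}: 28 + 68 = 96
  {T} + {U, Y, A}: 52 + 34 = 86
  {U, T} + {Y, A}: 62 + 34 = 96
  {Y, T} + {U, A}: 52 + 26 = 78
  … (7 splits in total)
Best: vehicle 1 W → U → W = 10; vehicle 2 W → Y → T → A → W = 68; combined 78.

78 blocks — the smallest possible combined total.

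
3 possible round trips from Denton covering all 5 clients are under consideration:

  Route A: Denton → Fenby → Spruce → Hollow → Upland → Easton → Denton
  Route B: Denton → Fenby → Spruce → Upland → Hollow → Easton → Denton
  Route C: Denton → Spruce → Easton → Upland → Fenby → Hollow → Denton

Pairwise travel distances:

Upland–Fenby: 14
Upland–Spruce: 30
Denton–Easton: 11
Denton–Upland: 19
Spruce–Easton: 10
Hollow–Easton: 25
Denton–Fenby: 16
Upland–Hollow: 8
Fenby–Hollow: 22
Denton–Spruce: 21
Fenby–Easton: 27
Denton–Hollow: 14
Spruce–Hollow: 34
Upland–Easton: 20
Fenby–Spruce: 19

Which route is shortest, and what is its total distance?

Shortest is Route C, total 101.

Route A: 16 + 19 + 34 + 8 + 20 + 11 = 108
Route B: 16 + 19 + 30 + 8 + 25 + 11 = 109
Route C: 21 + 10 + 20 + 14 + 22 + 14 = 101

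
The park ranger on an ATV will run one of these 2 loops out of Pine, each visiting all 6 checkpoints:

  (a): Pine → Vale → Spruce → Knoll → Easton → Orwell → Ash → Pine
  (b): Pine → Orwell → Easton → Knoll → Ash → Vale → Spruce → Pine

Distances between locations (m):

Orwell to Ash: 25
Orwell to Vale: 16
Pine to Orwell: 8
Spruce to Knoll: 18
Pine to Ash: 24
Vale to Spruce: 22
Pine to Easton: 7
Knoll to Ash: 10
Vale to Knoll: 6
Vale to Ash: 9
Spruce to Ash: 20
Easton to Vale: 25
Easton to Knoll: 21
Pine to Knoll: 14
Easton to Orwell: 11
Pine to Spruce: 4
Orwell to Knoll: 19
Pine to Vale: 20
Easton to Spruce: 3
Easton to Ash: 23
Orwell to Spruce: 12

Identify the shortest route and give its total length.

(a): 20 + 22 + 18 + 21 + 11 + 25 + 24 = 141
(b): 8 + 11 + 21 + 10 + 9 + 22 + 4 = 85

85 m — (b) is the shortest.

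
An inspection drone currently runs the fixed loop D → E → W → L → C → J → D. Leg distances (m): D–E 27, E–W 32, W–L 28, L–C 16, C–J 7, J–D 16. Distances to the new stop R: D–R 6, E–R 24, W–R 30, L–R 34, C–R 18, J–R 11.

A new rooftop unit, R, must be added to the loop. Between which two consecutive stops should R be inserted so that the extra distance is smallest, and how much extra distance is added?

Adding 1 m by placing R on the J–D leg.

Insertion cost between consecutive stops i–j is d(i,R) + d(R,j) − d(i,j):
  between D and E: 6 + 24 − 27 = 3
  between E and W: 24 + 30 − 32 = 22
  between W and L: 30 + 34 − 28 = 36
  between L and C: 34 + 18 − 16 = 36
  between C and J: 18 + 11 − 7 = 22
  between J and D: 11 + 6 − 16 = 1
Cheapest insertion is between J and D, adding 1.
New total = 126 + 1 = 127.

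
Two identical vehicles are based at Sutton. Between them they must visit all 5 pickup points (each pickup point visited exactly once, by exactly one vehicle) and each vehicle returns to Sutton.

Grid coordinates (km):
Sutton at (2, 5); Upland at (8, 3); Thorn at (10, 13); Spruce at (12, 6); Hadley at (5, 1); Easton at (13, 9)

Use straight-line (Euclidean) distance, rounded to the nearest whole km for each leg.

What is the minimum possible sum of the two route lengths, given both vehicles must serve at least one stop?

There are 2^4 − 1 = 15 ways to divide the 5 stops into two non-empty groups. For each, the best each vehicle can do is its own shortest tour through its group:
  {Upland} + {Thorn, Spruce, Hadley, Easton}: 12 + 33 = 45
  {Thorn} + {Upland, Spruce, Hadley, Easton}: 22 + 29 = 51
  {Upland, Thorn} + {Spruce, Hadley, Easton}: 27 + 29 = 56
  {Spruce} + {Upland, Thorn, Hadley, Easton}: 20 + 33 = 53
  {Upland, Spruce} + {Thorn, Hadley, Easton}: 21 + 32 = 53
  {Thorn, Spruce} + {Upland, Hadley, Easton}: 28 + 29 = 57
  … (15 splits in total)
  {Hadley} + {Upland, Thorn, Spruce, Easton}: 10 + 30 = 40  ← best
Best: vehicle 1 Sutton → Hadley → Sutton = 10; vehicle 2 Sutton → Upland → Spruce → Easton → Thorn → Sutton = 30; combined 40.

Minimum combined distance: 40 km.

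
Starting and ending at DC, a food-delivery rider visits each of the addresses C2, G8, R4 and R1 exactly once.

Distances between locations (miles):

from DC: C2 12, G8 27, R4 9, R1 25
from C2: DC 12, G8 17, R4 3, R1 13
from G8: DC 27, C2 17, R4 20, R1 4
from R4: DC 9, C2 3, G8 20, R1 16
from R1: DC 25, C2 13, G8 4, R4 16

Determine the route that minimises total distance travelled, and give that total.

Shortest round trip = 56 miles.

DC → C2 → G8 → R4 → R1 → DC: 12+17+20+16+25 = 90
DC → C2 → G8 → R1 → R4 → DC: 12+17+4+16+9 = 58
DC → C2 → R4 → G8 → R1 → DC: 12+3+20+4+25 = 64
DC → C2 → R4 → R1 → G8 → DC: 12+3+16+4+27 = 62
DC → C2 → R1 → G8 → R4 → DC: 12+13+4+20+9 = 58
DC → C2 → R1 → R4 → G8 → DC: 12+13+16+20+27 = 88
DC → G8 → C2 → R4 → R1 → DC: 27+17+3+16+25 = 88
DC → G8 → C2 → R1 → R4 → DC: 27+17+13+16+9 = 82
DC → G8 → R4 → C2 → R1 → DC: 27+20+3+13+25 = 88
DC → G8 → R1 → C2 → R4 → DC: 27+4+13+3+9 = 56
DC → R4 → C2 → G8 → R1 → DC: 9+3+17+4+25 = 58
DC → R4 → G8 → C2 → R1 → DC: 9+20+17+13+25 = 84
The minimum is 56.
One optimal route: DC → G8 → R1 → C2 → R4 → DC (or its reverse).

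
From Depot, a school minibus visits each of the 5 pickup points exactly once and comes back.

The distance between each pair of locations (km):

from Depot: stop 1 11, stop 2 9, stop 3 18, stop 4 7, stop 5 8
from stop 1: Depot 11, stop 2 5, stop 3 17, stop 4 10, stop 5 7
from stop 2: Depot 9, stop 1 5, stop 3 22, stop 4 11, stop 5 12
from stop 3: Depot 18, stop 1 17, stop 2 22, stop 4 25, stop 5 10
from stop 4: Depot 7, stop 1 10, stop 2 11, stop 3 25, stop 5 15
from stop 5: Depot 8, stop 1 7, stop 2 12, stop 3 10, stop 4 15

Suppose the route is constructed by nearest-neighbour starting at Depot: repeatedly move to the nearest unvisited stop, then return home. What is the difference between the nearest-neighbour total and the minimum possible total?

Depot: stop 4=7, stop 5=8, stop 2=9, stop 1=11, stop 3=18 ⇒ stop 4
stop 4: stop 1=10, stop 2=11, stop 5=15, stop 3=25 ⇒ stop 1
stop 1: stop 2=5, stop 5=7, stop 3=17 ⇒ stop 2
stop 2: stop 5=12, stop 3=22 ⇒ stop 5
stop 5: stop 3=10 ⇒ stop 3
NN route Depot → stop 4 → stop 1 → stop 2 → stop 5 → stop 3 → Depot costs 62.
Optimal: Depot → stop 3 → stop 5 → stop 1 → stop 2 → stop 4 → Depot costs 58 (by enumerating all 60 distinct tours).
Excess = 62 − 58 = 4.

Excess over optimum: 4 km.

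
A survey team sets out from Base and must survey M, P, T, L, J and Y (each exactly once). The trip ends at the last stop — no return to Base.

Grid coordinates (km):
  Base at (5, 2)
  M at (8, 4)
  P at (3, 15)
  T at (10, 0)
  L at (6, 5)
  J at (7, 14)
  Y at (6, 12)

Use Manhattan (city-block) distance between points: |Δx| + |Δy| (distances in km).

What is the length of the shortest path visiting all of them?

31 km — the minimum one-way total.

There are 6! = 720 possible orderings.
Base → M → P → T → L → J → Y: 5+16+22+9+10+3 = 65
Base → M → P → T → L → Y → J: 5+16+22+9+7+3 = 62
Base → M → P → T → J → L → Y: 5+16+22+17+10+7 = 77
Base → M → P → T → J → Y → L: 5+16+22+17+3+7 = 70
Base → M → P → T → Y → L → J: 5+16+22+16+7+10 = 76
Base → M → P → T → Y → J → L: 5+16+22+16+3+10 = 72
Base → M → P → L → T → J → Y: 5+16+13+9+17+3 = 63
Base → M → P → L → T → Y → J: 5+16+13+9+16+3 = 62
… (712 more)
Base → T → M → L → Y → J → P: 7+6+3+7+3+5 = 31  ← best
The minimum is 31.
One shortest path: Base → T → M → L → Y → J → P.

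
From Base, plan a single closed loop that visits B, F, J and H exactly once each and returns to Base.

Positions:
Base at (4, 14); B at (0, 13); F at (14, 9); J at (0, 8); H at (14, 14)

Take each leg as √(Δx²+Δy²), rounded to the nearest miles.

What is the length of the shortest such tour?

Minimum total distance: 38 miles.

With 4 stops there are 4!/2 = 12 distinct round trips (a route and its reverse cost the same).
Base-B-F-J-H-Base: 4+15+14+15+10 = 58
Base-B-F-H-J-Base: 4+15+5+15+7 = 46
Base-B-J-F-H-Base: 4+5+14+5+10 = 38
Base-B-J-H-F-Base: 4+5+15+5+11 = 40
Base-B-H-F-J-Base: 4+14+5+14+7 = 44
Base-B-H-J-F-Base: 4+14+15+14+11 = 58
Base-F-B-J-H-Base: 11+15+5+15+10 = 56
Base-F-B-H-J-Base: 11+15+14+15+7 = 62
Base-F-J-B-H-Base: 11+14+5+14+10 = 54
Base-F-H-B-J-Base: 11+5+14+5+7 = 42
Base-J-B-F-H-Base: 7+5+15+5+10 = 42
Base-J-F-B-H-Base: 7+14+15+14+10 = 60
The minimum is 38.
One optimal route: Base → B → J → F → H → Base (or its reverse).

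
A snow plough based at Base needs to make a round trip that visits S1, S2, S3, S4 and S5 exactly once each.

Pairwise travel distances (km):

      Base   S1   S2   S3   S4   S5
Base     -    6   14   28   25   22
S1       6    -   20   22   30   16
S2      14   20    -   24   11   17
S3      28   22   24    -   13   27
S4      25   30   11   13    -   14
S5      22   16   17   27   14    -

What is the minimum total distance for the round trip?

Base → S1 → S2 → S3 → S4 → S5 → Base: 6+20+24+13+14+22 = 99
Base → S1 → S2 → S3 → S5 → S4 → Base: 6+20+24+27+14+25 = 116
Base → S1 → S2 → S4 → S3 → S5 → Base: 6+20+11+13+27+22 = 99
Base → S1 → S2 → S4 → S5 → S3 → Base: 6+20+11+14+27+28 = 106
Base → S1 → S2 → S5 → S3 → S4 → Base: 6+20+17+27+13+25 = 108
Base → S1 → S2 → S5 → S4 → S3 → Base: 6+20+17+14+13+28 = 98
Base → S1 → S3 → S2 → S4 → S5 → Base: 6+22+24+11+14+22 = 99
Base → S1 → S3 → S2 → S5 → S4 → Base: 6+22+24+17+14+25 = 108
Base → S1 → S3 → S4 → S2 → S5 → Base: 6+22+13+11+17+22 = 91
Base → S1 → S3 → S4 → S5 → S2 → Base: 6+22+13+14+17+14 = 86
Base → S1 → S3 → S5 → S2 → S4 → Base: 6+22+27+17+11+25 = 108
Base → S1 → S3 → S5 → S4 → S2 → Base: 6+22+27+14+11+14 = 94
Base → S1 → S4 → S2 → S3 → S5 → Base: 6+30+11+24+27+22 = 120
Base → S1 → S4 → S2 → S5 → S3 → Base: 6+30+11+17+27+28 = 119
… (46 more)
The minimum is 86.
One optimal route: Base → S1 → S3 → S4 → S5 → S2 → Base (or its reverse).

86 km — the shortest possible round trip.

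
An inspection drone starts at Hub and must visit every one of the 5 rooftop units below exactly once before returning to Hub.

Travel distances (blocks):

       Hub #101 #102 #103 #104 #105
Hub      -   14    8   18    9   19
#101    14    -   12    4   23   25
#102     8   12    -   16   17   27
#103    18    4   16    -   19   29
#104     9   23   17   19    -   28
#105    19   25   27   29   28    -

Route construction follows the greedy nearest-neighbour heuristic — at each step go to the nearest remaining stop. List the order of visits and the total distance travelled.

From Hub: distances to unvisited — #102=8, #104=9, #101=14, #103=18, #105=19. Nearest is #102 (8).
From #102: distances to unvisited — #101=12, #103=16, #104=17, #105=27. Nearest is #101 (12).
From #101: distances to unvisited — #103=4, #104=23, #105=25. Nearest is #103 (4).
From #103: distances to unvisited — #104=19, #105=29. Nearest is #104 (19).
From #104: distances to unvisited — #105=28. Nearest is #105 (28).
Return #105→Hub: 19.
Total = 8 + 12 + 4 + 19 + 28 + 19 = 90.

Total distance 90 blocks via the nearest-neighbour route Hub → #102 → #101 → #103 → #104 → #105 → Hub.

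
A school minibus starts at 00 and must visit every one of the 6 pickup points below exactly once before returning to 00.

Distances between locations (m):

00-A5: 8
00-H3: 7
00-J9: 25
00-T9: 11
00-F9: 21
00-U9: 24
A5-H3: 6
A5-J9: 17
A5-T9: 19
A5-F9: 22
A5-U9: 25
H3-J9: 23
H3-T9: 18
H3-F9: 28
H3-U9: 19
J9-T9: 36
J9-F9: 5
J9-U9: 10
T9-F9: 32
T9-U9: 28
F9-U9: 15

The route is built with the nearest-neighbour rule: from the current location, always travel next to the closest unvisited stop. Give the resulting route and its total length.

00 → [H3:7 / A5:8 / T9:11 / F9:21 / U9:24 / J9:25] → H3 (7)
H3 → [A5:6 / T9:18 / U9:19 / J9:23 / F9:28] → A5 (6)
A5 → [J9:17 / T9:19 / F9:22 / U9:25] → J9 (17)
J9 → [F9:5 / U9:10 / T9:36] → F9 (5)
F9 → [U9:15 / T9:32] → U9 (15)
U9 → [T9:28] → T9 (28)
Return T9→00: 11.
Total = 7 + 6 + 17 + 5 + 15 + 28 + 11 = 89.

Total distance 89 m via the nearest-neighbour route 00 → H3 → A5 → J9 → F9 → U9 → T9 → 00.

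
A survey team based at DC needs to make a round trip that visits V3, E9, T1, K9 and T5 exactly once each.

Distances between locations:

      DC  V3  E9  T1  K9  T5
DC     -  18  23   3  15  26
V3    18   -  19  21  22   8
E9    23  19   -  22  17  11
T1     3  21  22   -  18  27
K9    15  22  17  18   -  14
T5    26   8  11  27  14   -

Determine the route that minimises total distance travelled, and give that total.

DC→V3→E9→T1→K9→T5→DC: 18+19+22+18+14+26 = 117
DC→V3→E9→T1→T5→K9→DC: 18+19+22+27+14+15 = 115
DC→V3→E9→K9→T1→T5→DC: 18+19+17+18+27+26 = 125
DC→V3→E9→K9→T5→T1→DC: 18+19+17+14+27+3 = 98
DC→V3→E9→T5→T1→K9→DC: 18+19+11+27+18+15 = 108
DC→V3→E9→T5→K9→T1→DC: 18+19+11+14+18+3 = 83
DC→V3→T1→E9→K9→T5→DC: 18+21+22+17+14+26 = 118
DC→V3→T1→E9→T5→K9→DC: 18+21+22+11+14+15 = 101
DC→V3→T1→K9→E9→T5→DC: 18+21+18+17+11+26 = 111
DC→V3→T1→K9→T5→E9→DC: 18+21+18+14+11+23 = 105
DC→V3→T1→T5→E9→K9→DC: 18+21+27+11+17+15 = 109
DC→V3→T1→T5→K9→E9→DC: 18+21+27+14+17+23 = 120
DC→V3→K9→E9→T1→T5→DC: 18+22+17+22+27+26 = 132
DC→V3→K9→E9→T5→T1→DC: 18+22+17+11+27+3 = 98
… (46 more)
DC→V3→T5→E9→K9→T1→DC: 18+8+11+17+18+3 = 75  ← best
The minimum is 75.
One optimal route: DC → V3 → T5 → E9 → K9 → T1 → DC (or its reverse).

Minimum total distance: 75.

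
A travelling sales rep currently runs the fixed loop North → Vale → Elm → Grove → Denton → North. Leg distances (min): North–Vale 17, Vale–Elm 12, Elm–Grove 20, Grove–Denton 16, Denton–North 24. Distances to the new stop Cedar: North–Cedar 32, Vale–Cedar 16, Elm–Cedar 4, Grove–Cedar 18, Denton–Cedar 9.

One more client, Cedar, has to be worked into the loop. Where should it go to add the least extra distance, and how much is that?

+2 min — insert Cedar between Elm and Grove.

Insertion cost between consecutive stops i–j is d(i,Cedar) + d(Cedar,j) − d(i,j):
  between North and Vale: 32 + 16 − 17 = 31
  between Vale and Elm: 16 + 4 − 12 = 8
  between Elm and Grove: 4 + 18 − 20 = 2
  between Grove and Denton: 18 + 9 − 16 = 11
  between Denton and North: 9 + 32 − 24 = 17
Cheapest insertion is between Elm and Grove, adding 2.
New total = 89 + 2 = 91.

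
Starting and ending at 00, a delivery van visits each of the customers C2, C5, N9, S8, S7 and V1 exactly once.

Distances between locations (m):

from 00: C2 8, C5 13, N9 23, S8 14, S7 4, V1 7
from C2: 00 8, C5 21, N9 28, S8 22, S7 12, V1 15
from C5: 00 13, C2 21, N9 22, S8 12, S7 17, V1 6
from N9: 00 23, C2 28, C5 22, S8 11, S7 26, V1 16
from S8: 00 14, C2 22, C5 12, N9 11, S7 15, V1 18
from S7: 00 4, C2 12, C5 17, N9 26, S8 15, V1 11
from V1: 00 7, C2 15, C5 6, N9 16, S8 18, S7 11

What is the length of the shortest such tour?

80 m — the shortest possible round trip.

With 6 stops there are 6!/2 = 360 distinct round trips (a route and its reverse cost the same).
00 - C2 - C5 - N9 - S8 - S7 - V1 - 00: 8+21+22+11+15+11+7 = 95
00 - C2 - C5 - N9 - S8 - V1 - S7 - 00: 8+21+22+11+18+11+4 = 95
00 - C2 - C5 - N9 - S7 - S8 - V1 - 00: 8+21+22+26+15+18+7 = 117
00 - C2 - C5 - N9 - S7 - V1 - S8 - 00: 8+21+22+26+11+18+14 = 120
00 - C2 - C5 - N9 - V1 - S8 - S7 - 00: 8+21+22+16+18+15+4 = 104
00 - C2 - C5 - N9 - V1 - S7 - S8 - 00: 8+21+22+16+11+15+14 = 107
00 - C2 - C5 - S8 - N9 - S7 - V1 - 00: 8+21+12+11+26+11+7 = 96
00 - C2 - C5 - S8 - N9 - V1 - S7 - 00: 8+21+12+11+16+11+4 = 83
… (352 more)
00 - C2 - N9 - S8 - C5 - V1 - S7 - 00: 8+28+11+12+6+11+4 = 80  ← best
The minimum is 80.
One optimal route: 00 → C2 → N9 → S8 → C5 → V1 → S7 → 00 (or its reverse).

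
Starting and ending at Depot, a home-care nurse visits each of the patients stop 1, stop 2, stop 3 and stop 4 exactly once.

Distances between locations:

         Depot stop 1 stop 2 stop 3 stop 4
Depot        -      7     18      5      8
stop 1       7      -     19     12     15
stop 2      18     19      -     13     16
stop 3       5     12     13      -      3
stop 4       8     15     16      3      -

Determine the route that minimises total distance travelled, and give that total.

Depot-stop 1-stop 2-stop 3-stop 4-Depot: 7+19+13+3+8 = 50
Depot-stop 1-stop 2-stop 4-stop 3-Depot: 7+19+16+3+5 = 50
Depot-stop 1-stop 3-stop 2-stop 4-Depot: 7+12+13+16+8 = 56
Depot-stop 1-stop 3-stop 4-stop 2-Depot: 7+12+3+16+18 = 56
Depot-stop 1-stop 4-stop 2-stop 3-Depot: 7+15+16+13+5 = 56
Depot-stop 1-stop 4-stop 3-stop 2-Depot: 7+15+3+13+18 = 56
Depot-stop 2-stop 1-stop 3-stop 4-Depot: 18+19+12+3+8 = 60
Depot-stop 2-stop 1-stop 4-stop 3-Depot: 18+19+15+3+5 = 60
Depot-stop 2-stop 3-stop 1-stop 4-Depot: 18+13+12+15+8 = 66
Depot-stop 2-stop 4-stop 1-stop 3-Depot: 18+16+15+12+5 = 66
Depot-stop 3-stop 1-stop 2-stop 4-Depot: 5+12+19+16+8 = 60
Depot-stop 3-stop 2-stop 1-stop 4-Depot: 5+13+19+15+8 = 60
The minimum is 50.
One optimal route: Depot → stop 1 → stop 2 → stop 3 → stop 4 → Depot (or its reverse).

50 — the shortest possible round trip.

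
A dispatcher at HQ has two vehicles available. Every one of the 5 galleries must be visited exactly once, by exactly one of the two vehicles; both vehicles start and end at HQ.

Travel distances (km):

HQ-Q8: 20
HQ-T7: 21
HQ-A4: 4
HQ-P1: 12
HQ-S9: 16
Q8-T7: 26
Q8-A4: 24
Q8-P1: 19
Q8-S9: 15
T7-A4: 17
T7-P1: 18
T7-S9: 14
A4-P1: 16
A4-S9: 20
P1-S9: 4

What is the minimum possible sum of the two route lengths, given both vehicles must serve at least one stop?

Check every non-empty split of the stops between the two vehicles; for each half take its own optimal tour:
  {Q8} + {T7, A4, P1, S9}: 40 + 51 = 91
  {T7} + {Q8, A4, P1, S9}: 42 + 59 = 101
  {Q8, T7} + {A4, P1, S9}: 67 + 40 = 107
  {A4} + {Q8, T7, P1, S9}: 8 + 76 = 84
  {Q8, A4} + {T7, P1, S9}: 48 + 51 = 99
  {T7, A4} + {Q8, P1, S9}: 42 + 51 = 93
  … (15 splits in total)
Best: vehicle 1 HQ → A4 → HQ = 8; vehicle 2 HQ → Q8 → T7 → S9 → P1 → HQ = 76; combined 84.

84 km — the smallest possible combined total.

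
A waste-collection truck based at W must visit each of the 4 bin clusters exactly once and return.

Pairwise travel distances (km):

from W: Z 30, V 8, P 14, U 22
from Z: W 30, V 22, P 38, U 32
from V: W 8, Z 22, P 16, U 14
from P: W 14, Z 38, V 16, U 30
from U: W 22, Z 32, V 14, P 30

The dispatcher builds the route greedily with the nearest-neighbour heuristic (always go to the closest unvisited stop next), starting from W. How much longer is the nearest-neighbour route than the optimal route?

W: V=8, P=14, U=22, Z=30 ⇒ V
V: U=14, P=16, Z=22 ⇒ U
U: P=30, Z=32 ⇒ P
P: Z=38 ⇒ Z
NN route W → V → U → P → Z → W costs 120.
Optimal: W → Z → U → V → P → W costs 106 (by enumerating all 12 distinct tours).
Excess = 120 − 106 = 14.

The nearest-neighbour route is 14 km longer than optimal.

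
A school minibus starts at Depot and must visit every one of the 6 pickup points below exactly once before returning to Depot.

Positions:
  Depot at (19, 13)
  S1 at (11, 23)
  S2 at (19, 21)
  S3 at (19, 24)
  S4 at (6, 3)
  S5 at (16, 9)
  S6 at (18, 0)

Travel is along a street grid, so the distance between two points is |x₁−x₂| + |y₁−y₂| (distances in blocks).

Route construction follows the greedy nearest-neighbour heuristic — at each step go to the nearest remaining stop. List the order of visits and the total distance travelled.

From Depot: distances to unvisited — S5=7, S2=8, S3=11, S6=14, S1=18, S4=23. Nearest is S5 (7).
From S5: distances to unvisited — S6=11, S2=15, S4=16, S3=18, S1=19. Nearest is S6 (11).
From S6: distances to unvisited — S4=15, S2=22, S3=25, S1=30. Nearest is S4 (15).
From S4: distances to unvisited — S1=25, S2=31, S3=34. Nearest is S1 (25).
From S1: distances to unvisited — S3=9, S2=10. Nearest is S3 (9).
From S3: distances to unvisited — S2=3. Nearest is S2 (3).
Return S2→Depot: 8.
Total = 7 + 11 + 15 + 25 + 9 + 3 + 8 = 78.

Nearest-neighbour total = 78 blocks; route Depot → S5 → S6 → S4 → S1 → S3 → S2 → Depot.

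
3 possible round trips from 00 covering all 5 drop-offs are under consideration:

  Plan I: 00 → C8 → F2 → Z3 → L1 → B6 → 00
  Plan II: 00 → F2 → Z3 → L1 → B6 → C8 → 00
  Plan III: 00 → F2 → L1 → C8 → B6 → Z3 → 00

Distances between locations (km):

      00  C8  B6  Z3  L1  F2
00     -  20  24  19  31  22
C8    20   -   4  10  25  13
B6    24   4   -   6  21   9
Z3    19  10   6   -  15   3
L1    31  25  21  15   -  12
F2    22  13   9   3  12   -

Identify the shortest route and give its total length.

Plan I: 20 + 13 + 3 + 15 + 21 + 24 = 96
Plan II: 22 + 3 + 15 + 21 + 4 + 20 = 85
Plan III: 22 + 12 + 25 + 4 + 6 + 19 = 88

85 km — Plan II is the shortest.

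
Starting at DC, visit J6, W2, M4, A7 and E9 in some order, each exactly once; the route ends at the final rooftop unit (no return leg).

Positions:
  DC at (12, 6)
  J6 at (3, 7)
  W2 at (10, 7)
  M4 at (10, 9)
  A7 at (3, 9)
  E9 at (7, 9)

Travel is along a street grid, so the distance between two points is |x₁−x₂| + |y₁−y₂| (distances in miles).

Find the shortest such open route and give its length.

14 miles — the minimum one-way total.

There are 5! = 120 possible orderings.
DC - J6 - W2 - M4 - A7 - E9: 10+7+2+7+4 = 30
DC - J6 - W2 - M4 - E9 - A7: 10+7+2+3+4 = 26
DC - J6 - W2 - A7 - M4 - E9: 10+7+9+7+3 = 36
DC - J6 - W2 - A7 - E9 - M4: 10+7+9+4+3 = 33
DC - J6 - W2 - E9 - M4 - A7: 10+7+5+3+7 = 32
DC - J6 - W2 - E9 - A7 - M4: 10+7+5+4+7 = 33
DC - J6 - M4 - W2 - A7 - E9: 10+9+2+9+4 = 34
DC - J6 - M4 - W2 - E9 - A7: 10+9+2+5+4 = 30
DC - J6 - M4 - A7 - W2 - E9: 10+9+7+9+5 = 40
DC - J6 - M4 - A7 - E9 - W2: 10+9+7+4+5 = 35
DC - J6 - M4 - E9 - W2 - A7: 10+9+3+5+9 = 36
DC - J6 - M4 - E9 - A7 - W2: 10+9+3+4+9 = 35
DC - J6 - A7 - W2 - M4 - E9: 10+2+9+2+3 = 26
DC - J6 - A7 - W2 - E9 - M4: 10+2+9+5+3 = 29
… (106 more)
DC - W2 - M4 - E9 - A7 - J6: 3+2+3+4+2 = 14  ← best
The minimum is 14.
One shortest path: DC → W2 → M4 → E9 → A7 → J6.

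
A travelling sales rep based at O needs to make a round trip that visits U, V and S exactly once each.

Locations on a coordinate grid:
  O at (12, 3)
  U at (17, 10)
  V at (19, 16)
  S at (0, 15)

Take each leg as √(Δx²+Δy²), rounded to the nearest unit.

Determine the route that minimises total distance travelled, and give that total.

Minimum total distance: 51.

With 3 stops there are 3!/2 = 3 distinct round trips (a route and its reverse cost the same).
O-U-V-S-O: 9+6+19+17 = 51
O-U-S-V-O: 9+18+19+15 = 61
O-V-U-S-O: 15+6+18+17 = 56
The minimum is 51.
One optimal route: O → U → V → S → O (or its reverse).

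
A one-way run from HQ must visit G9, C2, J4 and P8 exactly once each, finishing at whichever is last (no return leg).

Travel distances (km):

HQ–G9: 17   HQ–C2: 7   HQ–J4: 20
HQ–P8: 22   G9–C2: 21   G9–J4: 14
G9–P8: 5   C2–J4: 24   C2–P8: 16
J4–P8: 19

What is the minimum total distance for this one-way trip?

There are 4! = 24 possible orderings.
HQ - G9 - C2 - J4 - P8: 17+21+24+19 = 81
HQ - G9 - C2 - P8 - J4: 17+21+16+19 = 73
HQ - G9 - J4 - C2 - P8: 17+14+24+16 = 71
HQ - G9 - J4 - P8 - C2: 17+14+19+16 = 66
HQ - G9 - P8 - C2 - J4: 17+5+16+24 = 62
HQ - G9 - P8 - J4 - C2: 17+5+19+24 = 65
HQ - C2 - G9 - J4 - P8: 7+21+14+19 = 61
HQ - C2 - G9 - P8 - J4: 7+21+5+19 = 52
HQ - C2 - J4 - G9 - P8: 7+24+14+5 = 50
HQ - C2 - J4 - P8 - G9: 7+24+19+5 = 55
HQ - C2 - P8 - G9 - J4: 7+16+5+14 = 42
HQ - C2 - P8 - J4 - G9: 7+16+19+14 = 56
HQ - J4 - G9 - C2 - P8: 20+14+21+16 = 71
HQ - J4 - G9 - P8 - C2: 20+14+5+16 = 55
… (10 more)
The minimum is 42.
One shortest path: HQ → C2 → P8 → G9 → J4.

Minimum one-way distance = 42 km.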